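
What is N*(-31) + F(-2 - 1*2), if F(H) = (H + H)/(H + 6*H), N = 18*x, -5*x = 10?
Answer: 7814/7 ≈ 1116.3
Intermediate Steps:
x = -2 (x = -⅕*10 = -2)
N = -36 (N = 18*(-2) = -36)
F(H) = 2/7 (F(H) = (2*H)/((7*H)) = (2*H)*(1/(7*H)) = 2/7)
N*(-31) + F(-2 - 1*2) = -36*(-31) + 2/7 = 1116 + 2/7 = 7814/7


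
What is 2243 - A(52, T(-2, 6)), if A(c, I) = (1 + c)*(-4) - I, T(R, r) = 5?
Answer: 2460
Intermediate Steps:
A(c, I) = -4 - I - 4*c (A(c, I) = (-4 - 4*c) - I = -4 - I - 4*c)
2243 - A(52, T(-2, 6)) = 2243 - (-4 - 1*5 - 4*52) = 2243 - (-4 - 5 - 208) = 2243 - 1*(-217) = 2243 + 217 = 2460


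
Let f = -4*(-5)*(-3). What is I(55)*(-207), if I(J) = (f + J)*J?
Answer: 56925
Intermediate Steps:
f = -60 (f = 20*(-3) = -60)
I(J) = J*(-60 + J) (I(J) = (-60 + J)*J = J*(-60 + J))
I(55)*(-207) = (55*(-60 + 55))*(-207) = (55*(-5))*(-207) = -275*(-207) = 56925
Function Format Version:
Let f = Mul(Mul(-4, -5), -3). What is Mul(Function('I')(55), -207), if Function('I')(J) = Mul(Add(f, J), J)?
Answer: 56925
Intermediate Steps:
f = -60 (f = Mul(20, -3) = -60)
Function('I')(J) = Mul(J, Add(-60, J)) (Function('I')(J) = Mul(Add(-60, J), J) = Mul(J, Add(-60, J)))
Mul(Function('I')(55), -207) = Mul(Mul(55, Add(-60, 55)), -207) = Mul(Mul(55, -5), -207) = Mul(-275, -207) = 56925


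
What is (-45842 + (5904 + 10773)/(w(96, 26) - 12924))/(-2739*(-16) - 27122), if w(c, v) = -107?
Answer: -597383779/217643762 ≈ -2.7448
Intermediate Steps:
(-45842 + (5904 + 10773)/(w(96, 26) - 12924))/(-2739*(-16) - 27122) = (-45842 + (5904 + 10773)/(-107 - 12924))/(-2739*(-16) - 27122) = (-45842 + 16677/(-13031))/(43824 - 27122) = (-45842 + 16677*(-1/13031))/16702 = (-45842 - 16677/13031)*(1/16702) = -597383779/13031*1/16702 = -597383779/217643762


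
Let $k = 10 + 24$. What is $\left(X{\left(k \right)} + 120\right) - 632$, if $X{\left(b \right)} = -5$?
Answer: $-517$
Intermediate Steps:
$k = 34$
$\left(X{\left(k \right)} + 120\right) - 632 = \left(-5 + 120\right) - 632 = 115 - 632 = -517$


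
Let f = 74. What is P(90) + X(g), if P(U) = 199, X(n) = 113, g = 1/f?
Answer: 312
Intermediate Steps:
g = 1/74 ≈ 0.013514
P(90) + X(g) = 199 + 113 = 312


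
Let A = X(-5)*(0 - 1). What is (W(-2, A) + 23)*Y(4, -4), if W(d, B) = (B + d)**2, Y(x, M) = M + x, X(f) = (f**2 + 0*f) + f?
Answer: 0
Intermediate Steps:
X(f) = f + f**2 (X(f) = (f**2 + 0) + f = f**2 + f = f + f**2)
A = -20 (A = (-5*(1 - 5))*(0 - 1) = -5*(-4)*(-1) = 20*(-1) = -20)
(W(-2, A) + 23)*Y(4, -4) = ((-20 - 2)**2 + 23)*(-4 + 4) = ((-22)**2 + 23)*0 = (484 + 23)*0 = 507*0 = 0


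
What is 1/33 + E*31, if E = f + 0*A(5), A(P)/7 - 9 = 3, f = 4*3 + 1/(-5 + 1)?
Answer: 48085/132 ≈ 364.28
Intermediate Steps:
f = 47/4 (f = 12 + 1/(-4) = 12 - ¼ = 47/4 ≈ 11.750)
A(P) = 84 (A(P) = 63 + 7*3 = 63 + 21 = 84)
E = 47/4 (E = 47/4 + 0*84 = 47/4 + 0 = 47/4 ≈ 11.750)
1/33 + E*31 = 1/33 + (47/4)*31 = 1/33 + 1457/4 = 48085/132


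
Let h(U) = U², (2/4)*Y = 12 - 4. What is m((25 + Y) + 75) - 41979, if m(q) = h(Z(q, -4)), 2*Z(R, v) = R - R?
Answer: -41979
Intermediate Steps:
Z(R, v) = 0 (Z(R, v) = (R - R)/2 = (½)*0 = 0)
Y = 16 (Y = 2*(12 - 4) = 2*8 = 16)
m(q) = 0 (m(q) = 0² = 0)
m((25 + Y) + 75) - 41979 = 0 - 41979 = -41979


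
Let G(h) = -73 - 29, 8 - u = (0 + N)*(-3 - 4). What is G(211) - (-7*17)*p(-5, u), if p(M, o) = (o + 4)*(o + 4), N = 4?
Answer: 190298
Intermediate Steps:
u = 36 (u = 8 - (0 + 4)*(-3 - 4) = 8 - 4*(-7) = 8 - 1*(-28) = 8 + 28 = 36)
G(h) = -102
p(M, o) = (4 + o)² (p(M, o) = (4 + o)*(4 + o) = (4 + o)²)
G(211) - (-7*17)*p(-5, u) = -102 - (-7*17)*(4 + 36)² = -102 - (-119)*40² = -102 - (-119)*1600 = -102 - 1*(-190400) = -102 + 190400 = 190298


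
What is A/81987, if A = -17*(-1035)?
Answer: 5865/27329 ≈ 0.21461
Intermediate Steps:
A = 17595
A/81987 = 17595/81987 = 17595*(1/81987) = 5865/27329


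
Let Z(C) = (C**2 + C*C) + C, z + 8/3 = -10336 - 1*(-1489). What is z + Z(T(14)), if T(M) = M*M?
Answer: 204535/3 ≈ 68178.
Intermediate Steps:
z = -26549/3 (z = -8/3 + (-10336 - 1*(-1489)) = -8/3 + (-10336 + 1489) = -8/3 - 8847 = -26549/3 ≈ -8849.7)
T(M) = M**2
Z(C) = C + 2*C**2 (Z(C) = (C**2 + C**2) + C = 2*C**2 + C = C + 2*C**2)
z + Z(T(14)) = -26549/3 + 14**2*(1 + 2*14**2) = -26549/3 + 196*(1 + 2*196) = -26549/3 + 196*(1 + 392) = -26549/3 + 196*393 = -26549/3 + 77028 = 204535/3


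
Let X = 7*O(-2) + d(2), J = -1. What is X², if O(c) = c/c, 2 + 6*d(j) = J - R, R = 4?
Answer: 1225/36 ≈ 34.028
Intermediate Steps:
d(j) = -7/6 (d(j) = -⅓ + (-1 - 1*4)/6 = -⅓ + (-1 - 4)/6 = -⅓ + (⅙)*(-5) = -⅓ - ⅚ = -7/6)
O(c) = 1
X = 35/6 (X = 7*1 - 7/6 = 7 - 7/6 = 35/6 ≈ 5.8333)
X² = (35/6)² = 1225/36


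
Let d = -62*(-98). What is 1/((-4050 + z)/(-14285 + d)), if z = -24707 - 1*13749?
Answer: 8209/42506 ≈ 0.19313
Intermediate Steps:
d = 6076
z = -38456 (z = -24707 - 13749 = -38456)
1/((-4050 + z)/(-14285 + d)) = 1/((-4050 - 38456)/(-14285 + 6076)) = 1/(-42506/(-8209)) = 1/(-42506*(-1/8209)) = 1/(42506/8209) = 8209/42506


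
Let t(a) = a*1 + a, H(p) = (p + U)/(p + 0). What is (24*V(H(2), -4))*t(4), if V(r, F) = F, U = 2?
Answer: -768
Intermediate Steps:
H(p) = (2 + p)/p (H(p) = (p + 2)/(p + 0) = (2 + p)/p)
t(a) = 2*a (t(a) = a + a = 2*a)
(24*V(H(2), -4))*t(4) = (24*(-4))*(2*4) = -96*8 = -768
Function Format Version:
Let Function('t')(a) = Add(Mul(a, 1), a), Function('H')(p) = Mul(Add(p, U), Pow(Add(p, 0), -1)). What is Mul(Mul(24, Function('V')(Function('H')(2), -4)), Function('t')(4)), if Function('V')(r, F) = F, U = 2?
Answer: -768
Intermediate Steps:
Function('H')(p) = Mul(Pow(p, -1), Add(2, p)) (Function('H')(p) = Mul(Add(p, 2), Pow(Add(p, 0), -1)) = Mul(Add(2, p), Pow(p, -1)) = Mul(Pow(p, -1), Add(2, p)))
Function('t')(a) = Mul(2, a) (Function('t')(a) = Add(a, a) = Mul(2, a))
Mul(Mul(24, Function('V')(Function('H')(2), -4)), Function('t')(4)) = Mul(Mul(24, -4), Mul(2, 4)) = Mul(-96, 8) = -768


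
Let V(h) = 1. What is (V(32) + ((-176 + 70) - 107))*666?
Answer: -141192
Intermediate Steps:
(V(32) + ((-176 + 70) - 107))*666 = (1 + ((-176 + 70) - 107))*666 = (1 + (-106 - 107))*666 = (1 - 213)*666 = -212*666 = -141192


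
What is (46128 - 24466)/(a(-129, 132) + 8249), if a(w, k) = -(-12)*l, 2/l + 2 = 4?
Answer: 21662/8261 ≈ 2.6222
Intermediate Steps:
l = 1 (l = 2/(-2 + 4) = 2/2 = 2*(½) = 1)
a(w, k) = 12 (a(w, k) = -(-12) = -12*(-1) = 12)
(46128 - 24466)/(a(-129, 132) + 8249) = (46128 - 24466)/(12 + 8249) = 21662/8261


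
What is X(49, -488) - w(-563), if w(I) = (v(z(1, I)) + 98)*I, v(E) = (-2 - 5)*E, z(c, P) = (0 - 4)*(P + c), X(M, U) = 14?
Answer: -8804180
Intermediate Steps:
z(c, P) = -4*P - 4*c (z(c, P) = -4*(P + c) = -4*P - 4*c)
v(E) = -7*E
w(I) = I*(126 + 28*I) (w(I) = (-7*(-4*I - 4*1) + 98)*I = (-7*(-4*I - 4) + 98)*I = (-7*(-4 - 4*I) + 98)*I = ((28 + 28*I) + 98)*I = (126 + 28*I)*I = I*(126 + 28*I))
X(49, -488) - w(-563) = 14 - 14*(-563)*(9 + 2*(-563)) = 14 - 14*(-563)*(9 - 1126) = 14 - 14*(-563)*(-1117) = 14 - 1*8804194 = 14 - 8804194 = -8804180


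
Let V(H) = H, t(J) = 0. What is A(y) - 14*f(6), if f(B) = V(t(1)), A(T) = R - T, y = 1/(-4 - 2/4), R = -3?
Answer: -25/9 ≈ -2.7778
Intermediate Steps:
y = -2/9 (y = 1/(-4 - 2*1/4) = 1/(-4 - 1/2) = 1/(-9/2) = -2/9 ≈ -0.22222)
A(T) = -3 - T
f(B) = 0
A(y) - 14*f(6) = (-3 - 1*(-2/9)) - 14*0 = (-3 + 2/9) + 0 = -25/9 + 0 = -25/9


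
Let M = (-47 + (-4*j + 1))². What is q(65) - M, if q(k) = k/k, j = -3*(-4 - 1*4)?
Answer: -20163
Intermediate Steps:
j = 24 (j = -3*(-4 - 4) = -3*(-8) = 24)
q(k) = 1
M = 20164 (M = (-47 + (-4*24 + 1))² = (-47 + (-96 + 1))² = (-47 - 95)² = (-142)² = 20164)
q(65) - M = 1 - 1*20164 = 1 - 20164 = -20163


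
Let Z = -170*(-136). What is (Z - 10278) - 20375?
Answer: -7533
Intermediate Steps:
Z = 23120
(Z - 10278) - 20375 = (23120 - 10278) - 20375 = 12842 - 20375 = -7533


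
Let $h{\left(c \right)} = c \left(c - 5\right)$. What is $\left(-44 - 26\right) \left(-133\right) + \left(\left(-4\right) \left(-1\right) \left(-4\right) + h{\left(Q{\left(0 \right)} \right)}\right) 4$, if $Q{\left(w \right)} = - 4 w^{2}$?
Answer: $9246$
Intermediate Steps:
$h{\left(c \right)} = c \left(-5 + c\right)$
$\left(-44 - 26\right) \left(-133\right) + \left(\left(-4\right) \left(-1\right) \left(-4\right) + h{\left(Q{\left(0 \right)} \right)}\right) 4 = \left(-44 - 26\right) \left(-133\right) + \left(\left(-4\right) \left(-1\right) \left(-4\right) + - 4 \cdot 0^{2} \left(-5 - 4 \cdot 0^{2}\right)\right) 4 = \left(-44 - 26\right) \left(-133\right) + \left(4 \left(-4\right) + \left(-4\right) 0 \left(-5 - 0\right)\right) 4 = \left(-70\right) \left(-133\right) + \left(-16 + 0 \left(-5 + 0\right)\right) 4 = 9310 + \left(-16 + 0 \left(-5\right)\right) 4 = 9310 + \left(-16 + 0\right) 4 = 9310 - 64 = 9246$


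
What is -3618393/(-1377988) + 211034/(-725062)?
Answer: 1166378472887/499563367628 ≈ 2.3348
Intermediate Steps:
-3618393/(-1377988) + 211034/(-725062) = -3618393*(-1/1377988) + 211034*(-1/725062) = 3618393/1377988 - 105517/362531 = 1166378472887/499563367628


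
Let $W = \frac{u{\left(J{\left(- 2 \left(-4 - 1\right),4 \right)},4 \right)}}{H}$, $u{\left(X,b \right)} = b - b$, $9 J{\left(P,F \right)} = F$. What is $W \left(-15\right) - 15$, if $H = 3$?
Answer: $-15$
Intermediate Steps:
$J{\left(P,F \right)} = \frac{F}{9}$
$u{\left(X,b \right)} = 0$
$W = 0$ ($W = \frac{0}{3} = 0 \cdot \frac{1}{3} = 0$)
$W \left(-15\right) - 15 = 0 \left(-15\right) - 15 = 0 - 15 = -15$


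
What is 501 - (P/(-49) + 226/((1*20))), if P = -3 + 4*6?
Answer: 34309/70 ≈ 490.13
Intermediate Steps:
P = 21 (P = -3 + 24 = 21)
501 - (P/(-49) + 226/((1*20))) = 501 - (21/(-49) + 226/((1*20))) = 501 - (21*(-1/49) + 226/20) = 501 - (-3/7 + 226*(1/20)) = 501 - (-3/7 + 113/10) = 501 - 1*761/70 = 501 - 761/70 = 34309/70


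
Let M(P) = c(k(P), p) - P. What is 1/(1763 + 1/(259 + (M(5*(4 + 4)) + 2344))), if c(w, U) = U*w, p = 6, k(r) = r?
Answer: 2803/4941690 ≈ 0.00056721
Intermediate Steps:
M(P) = 5*P (M(P) = 6*P - P = 5*P)
1/(1763 + 1/(259 + (M(5*(4 + 4)) + 2344))) = 1/(1763 + 1/(259 + (5*(5*(4 + 4)) + 2344))) = 1/(1763 + 1/(259 + (5*(5*8) + 2344))) = 1/(1763 + 1/(259 + (5*40 + 2344))) = 1/(1763 + 1/(259 + (200 + 2344))) = 1/(1763 + 1/(259 + 2544)) = 1/(1763 + 1/2803) = 1/(4941690/2803) = 2803/4941690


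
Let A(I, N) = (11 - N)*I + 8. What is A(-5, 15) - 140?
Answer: -112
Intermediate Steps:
A(I, N) = 8 + I*(11 - N) (A(I, N) = I*(11 - N) + 8 = 8 + I*(11 - N))
A(-5, 15) - 140 = (8 + 11*(-5) - 1*(-5)*15) - 140 = (8 - 55 + 75) - 140 = 28 - 140 = -112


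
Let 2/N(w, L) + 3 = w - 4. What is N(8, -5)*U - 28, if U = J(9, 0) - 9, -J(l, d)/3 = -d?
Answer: -46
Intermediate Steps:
J(l, d) = 3*d (J(l, d) = -(-3)*d = 3*d)
N(w, L) = 2/(-7 + w) (N(w, L) = 2/(-3 + (w - 4)) = 2/(-3 + (-4 + w)) = 2/(-7 + w))
U = -9 (U = 3*0 - 9 = 0 - 9 = -9)
N(8, -5)*U - 28 = (2/(-7 + 8))*(-9) - 28 = (2/1)*(-9) - 28 = (2*1)*(-9) - 28 = 2*(-9) - 28 = -18 - 28 = -46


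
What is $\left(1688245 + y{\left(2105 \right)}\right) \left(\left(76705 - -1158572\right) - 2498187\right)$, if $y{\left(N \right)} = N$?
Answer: $-2134759918500$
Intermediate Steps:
$\left(1688245 + y{\left(2105 \right)}\right) \left(\left(76705 - -1158572\right) - 2498187\right) = \left(1688245 + 2105\right) \left(\left(76705 - -1158572\right) - 2498187\right) = 1690350 \left(\left(76705 + 1158572\right) - 2498187\right) = 1690350 \left(1235277 - 2498187\right) = 1690350 \left(-1262910\right) = -2134759918500$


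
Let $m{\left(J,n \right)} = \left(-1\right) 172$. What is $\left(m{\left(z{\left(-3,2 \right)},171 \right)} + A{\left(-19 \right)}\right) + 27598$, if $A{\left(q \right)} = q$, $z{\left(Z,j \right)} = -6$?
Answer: $27407$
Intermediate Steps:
$m{\left(J,n \right)} = -172$
$\left(m{\left(z{\left(-3,2 \right)},171 \right)} + A{\left(-19 \right)}\right) + 27598 = \left(-172 - 19\right) + 27598 = -191 + 27598 = 27407$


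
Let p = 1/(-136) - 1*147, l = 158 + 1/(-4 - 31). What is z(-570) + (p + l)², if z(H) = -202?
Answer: -1853143479/22657600 ≈ -81.789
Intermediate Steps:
l = 5529/35 (l = 158 + 1/(-35) = 158 - 1/35 = 5529/35 ≈ 157.97)
p = -19993/136 (p = -1/136 - 147 = -19993/136 ≈ -147.01)
z(-570) + (p + l)² = -202 + (-19993/136 + 5529/35)² = -202 + (52189/4760)² = -202 + 2723691721/22657600 = -1853143479/22657600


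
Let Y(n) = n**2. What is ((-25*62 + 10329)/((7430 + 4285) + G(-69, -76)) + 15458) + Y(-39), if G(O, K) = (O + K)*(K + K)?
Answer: 573134924/33755 ≈ 16979.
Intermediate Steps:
G(O, K) = 2*K*(K + O) (G(O, K) = (K + O)*(2*K) = 2*K*(K + O))
((-25*62 + 10329)/((7430 + 4285) + G(-69, -76)) + 15458) + Y(-39) = ((-25*62 + 10329)/((7430 + 4285) + 2*(-76)*(-76 - 69)) + 15458) + (-39)**2 = ((-1550 + 10329)/(11715 + 2*(-76)*(-145)) + 15458) + 1521 = (8779/(11715 + 22040) + 15458) + 1521 = (8779/33755 + 15458) + 1521 = 521793569/33755 + 1521 = 573134924/33755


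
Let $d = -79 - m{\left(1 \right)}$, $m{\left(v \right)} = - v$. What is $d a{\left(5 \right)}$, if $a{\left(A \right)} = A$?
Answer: $-390$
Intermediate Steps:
$d = -78$ ($d = -79 - \left(-1\right) 1 = -79 - -1 = -79 + 1 = -78$)
$d a{\left(5 \right)} = \left(-78\right) 5 = -390$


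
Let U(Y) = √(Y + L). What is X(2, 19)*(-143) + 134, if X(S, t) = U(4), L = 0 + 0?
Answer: -152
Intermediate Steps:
L = 0
U(Y) = √Y (U(Y) = √(Y + 0) = √Y)
X(S, t) = 2 (X(S, t) = √4 = 2)
X(2, 19)*(-143) + 134 = 2*(-143) + 134 = -286 + 134 = -152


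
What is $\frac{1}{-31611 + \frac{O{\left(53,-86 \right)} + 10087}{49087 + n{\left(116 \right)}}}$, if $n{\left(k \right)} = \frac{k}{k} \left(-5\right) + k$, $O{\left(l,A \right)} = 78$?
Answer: $- \frac{49198}{1555187813} \approx -3.1635 \cdot 10^{-5}$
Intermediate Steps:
$n{\left(k \right)} = -5 + k$ ($n{\left(k \right)} = 1 \left(-5\right) + k = -5 + k$)
$\frac{1}{-31611 + \frac{O{\left(53,-86 \right)} + 10087}{49087 + n{\left(116 \right)}}} = \frac{1}{-31611 + \frac{78 + 10087}{49087 + \left(-5 + 116\right)}} = \frac{1}{-31611 + \frac{10165}{49087 + 111}} = \frac{1}{-31611 + \frac{10165}{49198}} = \frac{1}{- \frac{1555187813}{49198}} = - \frac{49198}{1555187813}$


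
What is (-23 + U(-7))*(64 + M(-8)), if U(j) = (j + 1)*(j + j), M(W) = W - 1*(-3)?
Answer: 3599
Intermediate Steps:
M(W) = 3 + W (M(W) = W + 3 = 3 + W)
U(j) = 2*j*(1 + j) (U(j) = (1 + j)*(2*j) = 2*j*(1 + j))
(-23 + U(-7))*(64 + M(-8)) = (-23 + 2*(-7)*(1 - 7))*(64 + (3 - 8)) = (-23 + 2*(-7)*(-6))*(64 - 5) = (-23 + 84)*59 = 61*59 = 3599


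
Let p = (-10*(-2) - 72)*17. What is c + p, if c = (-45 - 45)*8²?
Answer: -6644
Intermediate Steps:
p = -884 (p = (20 - 72)*17 = -52*17 = -884)
c = -5760 (c = -90*64 = -5760)
c + p = -5760 - 884 = -6644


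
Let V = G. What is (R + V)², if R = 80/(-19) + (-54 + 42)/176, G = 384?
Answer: 100772597809/698896 ≈ 1.4419e+5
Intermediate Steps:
R = -3577/836 (R = 80*(-1/19) - 12*1/176 = -80/19 - 3/44 = -3577/836 ≈ -4.2787)
V = 384
(R + V)² = (-3577/836 + 384)² = (317447/836)² = 100772597809/698896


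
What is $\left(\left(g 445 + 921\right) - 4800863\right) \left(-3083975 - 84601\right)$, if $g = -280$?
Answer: $15603785592192$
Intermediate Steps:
$\left(\left(g 445 + 921\right) - 4800863\right) \left(-3083975 - 84601\right) = \left(\left(\left(-280\right) 445 + 921\right) - 4800863\right) \left(-3083975 - 84601\right) = \left(\left(-124600 + 921\right) - 4800863\right) \left(-3168576\right) = \left(-123679 - 4800863\right) \left(-3168576\right) = \left(-4924542\right) \left(-3168576\right) = 15603785592192$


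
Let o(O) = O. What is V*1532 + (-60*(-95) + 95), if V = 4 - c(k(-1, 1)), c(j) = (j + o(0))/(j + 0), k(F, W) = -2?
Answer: 10391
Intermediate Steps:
c(j) = 1 (c(j) = (j + 0)/(j + 0) = j/j = 1)
V = 3 (V = 4 - 1*1 = 4 - 1 = 3)
V*1532 + (-60*(-95) + 95) = 3*1532 + (-60*(-95) + 95) = 4596 + (5700 + 95) = 4596 + 5795 = 10391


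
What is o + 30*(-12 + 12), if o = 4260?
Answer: 4260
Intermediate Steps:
o + 30*(-12 + 12) = 4260 + 30*(-12 + 12) = 4260 + 30*0 = 4260 + 0 = 4260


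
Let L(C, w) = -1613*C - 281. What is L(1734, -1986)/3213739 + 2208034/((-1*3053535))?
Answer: -504434300401/316556919915 ≈ -1.5935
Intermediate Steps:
L(C, w) = -281 - 1613*C
L(1734, -1986)/3213739 + 2208034/((-1*3053535)) = (-281 - 1613*1734)/3213739 + 2208034/((-1*3053535)) = (-281 - 2796942)*(1/3213739) + 2208034/(-3053535) = -2797223*1/3213739 + 2208034*(-1/3053535) = -90233/103669 - 2208034/3053535 = -504434300401/316556919915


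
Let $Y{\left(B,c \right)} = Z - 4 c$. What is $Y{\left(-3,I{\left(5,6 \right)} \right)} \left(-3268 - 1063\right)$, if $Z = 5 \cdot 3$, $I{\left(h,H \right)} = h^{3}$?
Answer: $2100535$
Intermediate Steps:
$Z = 15$
$Y{\left(B,c \right)} = 15 - 4 c$
$Y{\left(-3,I{\left(5,6 \right)} \right)} \left(-3268 - 1063\right) = \left(15 - 4 \cdot 5^{3}\right) \left(-3268 - 1063\right) = \left(15 - 500\right) \left(-3268 - 1063\right) = \left(15 - 500\right) \left(-4331\right) = \left(-485\right) \left(-4331\right) = 2100535$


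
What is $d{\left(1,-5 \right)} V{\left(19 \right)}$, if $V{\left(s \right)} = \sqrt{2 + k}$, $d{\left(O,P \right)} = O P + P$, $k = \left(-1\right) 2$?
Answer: $0$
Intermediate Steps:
$k = -2$
$d{\left(O,P \right)} = P + O P$
$V{\left(s \right)} = 0$ ($V{\left(s \right)} = \sqrt{2 - 2} = \sqrt{0} = 0$)
$d{\left(1,-5 \right)} V{\left(19 \right)} = - 5 \left(1 + 1\right) 0 = \left(-5\right) 2 \cdot 0 = \left(-10\right) 0 = 0$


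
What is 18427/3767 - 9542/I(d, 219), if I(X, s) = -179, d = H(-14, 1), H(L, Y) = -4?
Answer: 39243147/674293 ≈ 58.199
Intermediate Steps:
d = -4
18427/3767 - 9542/I(d, 219) = 18427/3767 - 9542/(-179) = 18427*(1/3767) - 9542*(-1/179) = 18427/3767 + 9542/179 = 39243147/674293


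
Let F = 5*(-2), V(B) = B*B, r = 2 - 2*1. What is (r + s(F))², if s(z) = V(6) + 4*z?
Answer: 16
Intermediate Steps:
r = 0 (r = 2 - 2 = 0)
V(B) = B²
F = -10
s(z) = 36 + 4*z (s(z) = 6² + 4*z = 36 + 4*z)
(r + s(F))² = (0 + (36 + 4*(-10)))² = (0 + (36 - 40))² = (0 - 4)² = (-4)² = 16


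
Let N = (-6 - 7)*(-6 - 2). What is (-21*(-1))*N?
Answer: 2184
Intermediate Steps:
N = 104 (N = -13*(-8) = 104)
(-21*(-1))*N = -21*(-1)*104 = 21*104 = 2184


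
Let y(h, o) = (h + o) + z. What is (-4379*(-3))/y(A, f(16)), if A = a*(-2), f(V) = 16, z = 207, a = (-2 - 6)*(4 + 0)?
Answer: 13137/287 ≈ 45.773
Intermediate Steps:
a = -32 (a = -8*4 = -32)
A = 64 (A = -32*(-2) = 64)
y(h, o) = 207 + h + o (y(h, o) = (h + o) + 207 = 207 + h + o)
(-4379*(-3))/y(A, f(16)) = (-4379*(-3))/(207 + 64 + 16) = 13137/287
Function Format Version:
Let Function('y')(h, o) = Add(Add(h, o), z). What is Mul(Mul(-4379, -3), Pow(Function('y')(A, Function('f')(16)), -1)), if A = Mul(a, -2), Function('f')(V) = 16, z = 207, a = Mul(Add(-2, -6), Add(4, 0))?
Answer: Rational(13137, 287) ≈ 45.773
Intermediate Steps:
a = -32 (a = Mul(-8, 4) = -32)
A = 64 (A = Mul(-32, -2) = 64)
Function('y')(h, o) = Add(207, h, o) (Function('y')(h, o) = Add(Add(h, o), 207) = Add(207, h, o))
Mul(Mul(-4379, -3), Pow(Function('y')(A, Function('f')(16)), -1)) = Mul(Mul(-4379, -3), Pow(Add(207, 64, 16), -1)) = Mul(13137, Pow(287, -1)) = Mul(13137, Rational(1, 287)) = Rational(13137, 287)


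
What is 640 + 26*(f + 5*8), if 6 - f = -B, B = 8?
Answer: 2044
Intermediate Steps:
f = 14 (f = 6 - (-1)*8 = 6 - 1*(-8) = 6 + 8 = 14)
640 + 26*(f + 5*8) = 640 + 26*(14 + 5*8) = 640 + 26*(14 + 40) = 640 + 26*54 = 640 + 1404 = 2044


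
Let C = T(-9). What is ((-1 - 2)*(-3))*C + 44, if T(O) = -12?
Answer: -64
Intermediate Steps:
C = -12
((-1 - 2)*(-3))*C + 44 = ((-1 - 2)*(-3))*(-12) + 44 = -3*(-3)*(-12) + 44 = 9*(-12) + 44 = -108 + 44 = -64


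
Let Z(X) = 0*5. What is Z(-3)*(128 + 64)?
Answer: 0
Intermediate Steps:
Z(X) = 0
Z(-3)*(128 + 64) = 0*(128 + 64) = 0*192 = 0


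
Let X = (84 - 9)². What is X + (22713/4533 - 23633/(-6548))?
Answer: 55739191871/9894028 ≈ 5633.6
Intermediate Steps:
X = 5625 (X = 75² = 5625)
X + (22713/4533 - 23633/(-6548)) = 5625 + (22713/4533 - 23633/(-6548)) = 5625 + (22713*(1/4533) - 23633*(-1/6548)) = 5625 + (7571/1511 + 23633/6548) = 5625 + 85284371/9894028 = 55739191871/9894028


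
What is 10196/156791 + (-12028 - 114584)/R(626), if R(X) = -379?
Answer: 19855486376/59423789 ≈ 334.13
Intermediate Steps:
10196/156791 + (-12028 - 114584)/R(626) = 10196/156791 + (-12028 - 114584)/(-379) = 10196*(1/156791) - 126612*(-1/379) = 10196/156791 + 126612/379 = 19855486376/59423789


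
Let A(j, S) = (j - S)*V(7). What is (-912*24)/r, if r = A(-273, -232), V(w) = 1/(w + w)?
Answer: 306432/41 ≈ 7474.0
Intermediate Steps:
V(w) = 1/(2*w)
A(j, S) = -S/14 + j/14 (A(j, S) = (j - S)*((½)/7) = (j - S)*((½)*(⅐)) = (j - S)*(1/14) = -S/14 + j/14)
r = -41/14 (r = -1/14*(-232) + (1/14)*(-273) = 116/7 - 39/2 = -41/14 ≈ -2.9286)
(-912*24)/r = (-912*24)/(-41/14) = -21888*(-14/41) = 306432/41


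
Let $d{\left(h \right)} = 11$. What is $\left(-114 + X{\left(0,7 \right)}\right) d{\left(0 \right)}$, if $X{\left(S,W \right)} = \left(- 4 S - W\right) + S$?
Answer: $-1331$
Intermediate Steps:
$X{\left(S,W \right)} = - W - 3 S$ ($X{\left(S,W \right)} = \left(- W - 4 S\right) + S = - W - 3 S$)
$\left(-114 + X{\left(0,7 \right)}\right) d{\left(0 \right)} = \left(-114 - 7\right) 11 = \left(-121\right) 11 = -1331$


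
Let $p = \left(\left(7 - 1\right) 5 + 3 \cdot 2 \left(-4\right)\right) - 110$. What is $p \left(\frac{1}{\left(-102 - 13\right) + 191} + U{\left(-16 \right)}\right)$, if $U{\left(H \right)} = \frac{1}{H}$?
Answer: $\frac{195}{38} \approx 5.1316$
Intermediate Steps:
$p = -104$ ($p = \left(6 \cdot 5 + 6 \left(-4\right)\right) - 110 = \left(30 - 24\right) - 110 = 6 - 110 = -104$)
$p \left(\frac{1}{\left(-102 - 13\right) + 191} + U{\left(-16 \right)}\right) = - 104 \left(\frac{1}{\left(-102 - 13\right) + 191} + \frac{1}{-16}\right) = - 104 \left(\frac{1}{\left(-102 - 13\right) + 191} - \frac{1}{16}\right) = - 104 \left(\frac{1}{-115 + 191} - \frac{1}{16}\right) = - 104 \left(\frac{1}{76} - \frac{1}{16}\right) = \left(-104\right) \left(- \frac{15}{304}\right) = \frac{195}{38}$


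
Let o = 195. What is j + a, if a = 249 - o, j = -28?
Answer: 26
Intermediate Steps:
a = 54 (a = 249 - 1*195 = 249 - 195 = 54)
j + a = -28 + 54 = 26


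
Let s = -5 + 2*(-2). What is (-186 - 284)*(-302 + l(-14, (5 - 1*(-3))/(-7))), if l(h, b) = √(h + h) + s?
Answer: 146170 - 940*I*√7 ≈ 1.4617e+5 - 2487.0*I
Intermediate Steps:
s = -9 (s = -5 - 4 = -9)
l(h, b) = -9 + √2*√h (l(h, b) = √(h + h) - 9 = √(2*h) - 9 = √2*√h - 9 = -9 + √2*√h)
(-186 - 284)*(-302 + l(-14, (5 - 1*(-3))/(-7))) = (-186 - 284)*(-302 + (-9 + √2*√(-14))) = -470*(-302 + (-9 + √2*(I*√14))) = -470*(-302 + (-9 + 2*I*√7)) = -470*(-311 + 2*I*√7) = 146170 - 940*I*√7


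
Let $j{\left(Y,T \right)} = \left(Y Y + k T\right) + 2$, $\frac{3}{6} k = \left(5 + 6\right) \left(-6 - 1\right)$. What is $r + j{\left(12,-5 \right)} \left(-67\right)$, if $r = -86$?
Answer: $-61458$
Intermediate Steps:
$k = -154$ ($k = 2 \left(5 + 6\right) \left(-6 - 1\right) = 2 \cdot 11 \left(-7\right) = 2 \left(-77\right) = -154$)
$j{\left(Y,T \right)} = 2 + Y^{2} - 154 T$ ($j{\left(Y,T \right)} = \left(Y Y - 154 T\right) + 2 = \left(Y^{2} - 154 T\right) + 2 = 2 + Y^{2} - 154 T$)
$r + j{\left(12,-5 \right)} \left(-67\right) = -86 + \left(2 + 12^{2} - -770\right) \left(-67\right) = -86 + \left(2 + 144 + 770\right) \left(-67\right) = -86 + 916 \left(-67\right) = -86 - 61372 = -61458$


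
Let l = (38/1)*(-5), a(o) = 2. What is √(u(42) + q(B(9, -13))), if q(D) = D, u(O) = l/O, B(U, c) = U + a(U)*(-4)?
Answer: I*√1554/21 ≈ 1.8772*I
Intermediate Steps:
l = -190 (l = (38*1)*(-5) = 38*(-5) = -190)
B(U, c) = -8 + U (B(U, c) = U + 2*(-4) = U - 8 = -8 + U)
u(O) = -190/O
√(u(42) + q(B(9, -13))) = √(-190/42 + (-8 + 9)) = √(-190*1/42 + 1) = √(-95/21 + 1) = √(-74/21) = I*√1554/21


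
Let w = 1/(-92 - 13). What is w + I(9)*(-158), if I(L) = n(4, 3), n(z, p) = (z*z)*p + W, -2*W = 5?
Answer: -754846/105 ≈ -7189.0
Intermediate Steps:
W = -5/2 (W = -1/2*5 = -5/2 ≈ -2.5000)
n(z, p) = -5/2 + p*z**2 (n(z, p) = (z*z)*p - 5/2 = z**2*p - 5/2 = p*z**2 - 5/2 = -5/2 + p*z**2)
I(L) = 91/2 (I(L) = -5/2 + 3*4**2 = -5/2 + 3*16 = -5/2 + 48 = 91/2)
w = -1/105 (w = 1/(-105) = -1/105 ≈ -0.0095238)
w + I(9)*(-158) = -1/105 + (91/2)*(-158) = -1/105 - 7189 = -754846/105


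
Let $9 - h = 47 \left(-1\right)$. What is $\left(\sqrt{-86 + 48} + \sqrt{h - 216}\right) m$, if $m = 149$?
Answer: $149 i \left(\sqrt{38} + 4 \sqrt{10}\right) \approx 2803.2 i$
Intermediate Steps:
$h = 56$ ($h = 9 - 47 \left(-1\right) = 9 - -47 = 9 + 47 = 56$)
$\left(\sqrt{-86 + 48} + \sqrt{h - 216}\right) m = \left(\sqrt{-86 + 48} + \sqrt{56 - 216}\right) 149 = \left(\sqrt{-38} + \sqrt{-160}\right) 149 = \left(i \sqrt{38} + 4 i \sqrt{10}\right) 149 = 149 i \sqrt{38} + 596 i \sqrt{10}$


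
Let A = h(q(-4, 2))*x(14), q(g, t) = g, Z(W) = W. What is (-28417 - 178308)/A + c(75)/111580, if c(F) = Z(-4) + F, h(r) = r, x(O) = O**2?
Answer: 823801113/3124240 ≈ 263.68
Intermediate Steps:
c(F) = -4 + F
A = -784 (A = -4*14**2 = -4*196 = -784)
(-28417 - 178308)/A + c(75)/111580 = (-28417 - 178308)/(-784) + (-4 + 75)/111580 = -206725*(-1/784) + 71*(1/111580) = 206725/784 + 71/111580 = 823801113/3124240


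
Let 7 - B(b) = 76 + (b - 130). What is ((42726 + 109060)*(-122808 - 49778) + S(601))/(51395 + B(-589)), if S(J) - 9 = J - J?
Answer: -26196138587/52045 ≈ -5.0334e+5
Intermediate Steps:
S(J) = 9 (S(J) = 9 + (J - J) = 9 + 0 = 9)
B(b) = 61 - b (B(b) = 7 - (76 + (b - 130)) = 7 - (76 + (-130 + b)) = 7 - (-54 + b) = 7 + (54 - b) = 61 - b)
((42726 + 109060)*(-122808 - 49778) + S(601))/(51395 + B(-589)) = ((42726 + 109060)*(-122808 - 49778) + 9)/(51395 + (61 - 1*(-589))) = (151786*(-172586) + 9)/(51395 + (61 + 589)) = (-26196138596 + 9)/(51395 + 650) = -26196138587/52045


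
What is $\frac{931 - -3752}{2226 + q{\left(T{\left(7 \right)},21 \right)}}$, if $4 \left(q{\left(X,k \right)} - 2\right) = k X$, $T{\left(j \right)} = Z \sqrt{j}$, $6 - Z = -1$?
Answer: $\frac{166939584}{79272481} - \frac{2753604 \sqrt{7}}{79272481} \approx 2.014$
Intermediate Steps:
$Z = 7$ ($Z = 6 - -1 = 6 + 1 = 7$)
$T{\left(j \right)} = 7 \sqrt{j}$
$q{\left(X,k \right)} = 2 + \frac{X k}{4}$ ($q{\left(X,k \right)} = 2 + \frac{k X}{4} = 2 + \frac{X k}{4}$)
$\frac{931 - -3752}{2226 + q{\left(T{\left(7 \right)},21 \right)}} = \frac{931 - -3752}{2226 + \left(2 + \frac{1}{4} \cdot 7 \sqrt{7} \cdot 21\right)} = \frac{931 + 3752}{2226 + \left(2 + \frac{147 \sqrt{7}}{4}\right)} = \frac{4683}{2228 + \frac{147 \sqrt{7}}{4}}$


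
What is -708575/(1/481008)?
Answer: -340830243600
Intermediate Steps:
-708575/(1/481008) = -708575/1/481008 = -708575*481008 = -340830243600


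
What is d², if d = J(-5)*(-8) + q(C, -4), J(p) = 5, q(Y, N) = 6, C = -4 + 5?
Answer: 1156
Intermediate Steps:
C = 1
d = -34 (d = 5*(-8) + 6 = -40 + 6 = -34)
d² = (-34)² = 1156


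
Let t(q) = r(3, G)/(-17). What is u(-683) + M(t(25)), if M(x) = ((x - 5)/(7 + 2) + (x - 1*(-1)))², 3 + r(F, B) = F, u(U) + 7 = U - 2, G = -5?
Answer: -56036/81 ≈ -691.80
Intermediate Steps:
u(U) = -9 + U (u(U) = -7 + (U - 2) = -7 + (-2 + U) = -9 + U)
r(F, B) = -3 + F
t(q) = 0 (t(q) = (-3 + 3)/(-17) = 0*(-1/17) = 0)
M(x) = (4/9 + 10*x/9)² (M(x) = ((-5 + x)/9 + (x + 1))² = ((-5 + x)*(⅑) + (1 + x))² = ((-5/9 + x/9) + (1 + x))² = (4/9 + 10*x/9)²)
u(-683) + M(t(25)) = (-9 - 683) + 4*(2 + 5*0)²/81 = -692 + 4*(2 + 0)²/81 = -692 + (4/81)*2² = -692 + (4/81)*4 = -692 + 16/81 = -56036/81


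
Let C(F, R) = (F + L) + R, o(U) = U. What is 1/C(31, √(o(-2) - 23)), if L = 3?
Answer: 34/1181 - 5*I/1181 ≈ 0.028789 - 0.0042337*I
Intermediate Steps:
C(F, R) = 3 + F + R (C(F, R) = (F + 3) + R = (3 + F) + R = 3 + F + R)
1/C(31, √(o(-2) - 23)) = 1/(3 + 31 + √(-2 - 23)) = 1/(3 + 31 + √(-25)) = 1/(3 + 31 + 5*I) = 1/(34 + 5*I) = (34 - 5*I)/1181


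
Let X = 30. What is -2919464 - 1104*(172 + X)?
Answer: -3142472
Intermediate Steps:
-2919464 - 1104*(172 + X) = -2919464 - 1104*(172 + 30) = -2919464 - 1104*202 = -2919464 - 223008 = -3142472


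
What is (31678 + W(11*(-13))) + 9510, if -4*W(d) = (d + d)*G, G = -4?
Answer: 40902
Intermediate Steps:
W(d) = 2*d (W(d) = -(d + d)*(-4)/4 = -2*d*(-4)/4 = -(-2)*d = 2*d)
(31678 + W(11*(-13))) + 9510 = (31678 + 2*(11*(-13))) + 9510 = (31678 + 2*(-143)) + 9510 = (31678 - 286) + 9510 = 31392 + 9510 = 40902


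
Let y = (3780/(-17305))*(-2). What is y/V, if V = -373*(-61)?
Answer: 1512/78748133 ≈ 1.9200e-5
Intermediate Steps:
y = 1512/3461 (y = (3780*(-1/17305))*(-2) = -756/3461*(-2) = 1512/3461 ≈ 0.43687)
V = 22753
y/V = (1512/3461)/22753 = (1512/3461)*(1/22753) = 1512/78748133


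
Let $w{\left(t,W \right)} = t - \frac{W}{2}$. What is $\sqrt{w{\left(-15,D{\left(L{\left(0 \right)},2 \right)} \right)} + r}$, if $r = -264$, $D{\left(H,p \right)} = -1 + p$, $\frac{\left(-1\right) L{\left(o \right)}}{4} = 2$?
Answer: $\frac{i \sqrt{1118}}{2} \approx 16.718 i$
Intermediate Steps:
$L{\left(o \right)} = -8$ ($L{\left(o \right)} = \left(-4\right) 2 = -8$)
$w{\left(t,W \right)} = t - \frac{W}{2}$ ($w{\left(t,W \right)} = t - W \frac{1}{2} = t - \frac{W}{2}$)
$\sqrt{w{\left(-15,D{\left(L{\left(0 \right)},2 \right)} \right)} + r} = \sqrt{\left(-15 - \frac{-1 + 2}{2}\right) - 264} = \sqrt{\left(-15 - \frac{1}{2}\right) - 264} = \sqrt{- \frac{31}{2} - 264} = \sqrt{- \frac{559}{2}} = \frac{i \sqrt{1118}}{2}$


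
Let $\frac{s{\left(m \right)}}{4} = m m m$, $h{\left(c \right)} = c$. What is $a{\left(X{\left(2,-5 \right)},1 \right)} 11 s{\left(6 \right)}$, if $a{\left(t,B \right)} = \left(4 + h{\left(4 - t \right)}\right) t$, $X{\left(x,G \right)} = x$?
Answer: $114048$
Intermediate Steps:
$s{\left(m \right)} = 4 m^{3}$ ($s{\left(m \right)} = 4 m m m = 4 m^{2} m = 4 m^{3}$)
$a{\left(t,B \right)} = t \left(8 - t\right)$ ($a{\left(t,B \right)} = \left(4 - \left(-4 + t\right)\right) t = \left(8 - t\right) t = t \left(8 - t\right)$)
$a{\left(X{\left(2,-5 \right)},1 \right)} 11 s{\left(6 \right)} = 2 \left(8 - 2\right) 11 \cdot 4 \cdot 6^{3} = 2 \left(8 - 2\right) 11 \cdot 4 \cdot 216 = 2 \cdot 6 \cdot 11 \cdot 864 = 12 \cdot 11 \cdot 864 = 132 \cdot 864 = 114048$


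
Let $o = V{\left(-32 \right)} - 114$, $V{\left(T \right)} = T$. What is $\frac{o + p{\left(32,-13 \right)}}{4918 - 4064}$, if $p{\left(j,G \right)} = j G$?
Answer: $- \frac{281}{427} \approx -0.65808$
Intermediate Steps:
$p{\left(j,G \right)} = G j$
$o = -146$ ($o = -32 - 114 = -146$)
$\frac{o + p{\left(32,-13 \right)}}{4918 - 4064} = \frac{-146 - 416}{4918 - 4064} = \frac{-146 - 416}{854} = \left(-562\right) \frac{1}{854} = - \frac{281}{427}$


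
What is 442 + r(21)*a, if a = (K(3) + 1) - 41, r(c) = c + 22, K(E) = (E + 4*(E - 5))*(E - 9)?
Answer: 12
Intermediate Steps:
K(E) = (-20 + 5*E)*(-9 + E) (K(E) = (E + 4*(-5 + E))*(-9 + E) = (E + (-20 + 4*E))*(-9 + E) = (-20 + 5*E)*(-9 + E))
r(c) = 22 + c
a = -10 (a = ((180 - 65*3 + 5*3²) + 1) - 41 = ((180 - 195 + 5*9) + 1) - 41 = ((180 - 195 + 45) + 1) - 41 = (30 + 1) - 41 = 31 - 41 = -10)
442 + r(21)*a = 442 + (22 + 21)*(-10) = 442 + 43*(-10) = 442 - 430 = 12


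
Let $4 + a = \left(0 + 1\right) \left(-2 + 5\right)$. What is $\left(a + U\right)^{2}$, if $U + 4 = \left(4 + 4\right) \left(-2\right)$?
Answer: $441$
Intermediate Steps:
$a = -1$ ($a = -4 + \left(0 + 1\right) \left(-2 + 5\right) = -4 + 1 \cdot 3 = -4 + 3 = -1$)
$U = -20$ ($U = -4 + \left(4 + 4\right) \left(-2\right) = -4 + 8 \left(-2\right) = -4 - 16 = -20$)
$\left(a + U\right)^{2} = \left(-1 - 20\right)^{2} = \left(-21\right)^{2} = 441$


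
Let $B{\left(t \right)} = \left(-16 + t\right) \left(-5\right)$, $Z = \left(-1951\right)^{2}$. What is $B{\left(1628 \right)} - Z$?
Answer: $-3814461$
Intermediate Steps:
$Z = 3806401$
$B{\left(t \right)} = 80 - 5 t$
$B{\left(1628 \right)} - Z = \left(80 - 8140\right) - 3806401 = -8060 - 3806401 = -3814461$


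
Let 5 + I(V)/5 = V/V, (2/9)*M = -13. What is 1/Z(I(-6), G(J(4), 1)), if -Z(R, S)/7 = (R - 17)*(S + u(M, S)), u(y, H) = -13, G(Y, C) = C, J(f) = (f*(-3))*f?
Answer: -1/3108 ≈ -0.00032175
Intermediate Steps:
J(f) = -3*f² (J(f) = (-3*f)*f = -3*f²)
M = -117/2 (M = (9/2)*(-13) = -117/2 ≈ -58.500)
I(V) = -20 (I(V) = -25 + 5*(V/V) = -25 + 5*1 = -25 + 5 = -20)
Z(R, S) = -7*(-17 + R)*(-13 + S) (Z(R, S) = -7*(R - 17)*(S - 13) = -7*(-17 + R)*(-13 + S))
1/Z(I(-6), G(J(4), 1)) = 1/(-1547 + 91*(-20) + 119*1 - 7*(-20)*1) = 1/(-1547 - 1820 + 119 + 140) = 1/(-3108) = -1/3108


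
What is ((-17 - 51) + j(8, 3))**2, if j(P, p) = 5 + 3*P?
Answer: 1521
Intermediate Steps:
((-17 - 51) + j(8, 3))**2 = ((-17 - 51) + (5 + 3*8))**2 = (-68 + (5 + 24))**2 = (-68 + 29)**2 = (-39)**2 = 1521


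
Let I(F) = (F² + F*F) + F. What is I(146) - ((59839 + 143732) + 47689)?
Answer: -208482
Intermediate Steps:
I(F) = F + 2*F² (I(F) = (F² + F²) + F = 2*F² + F = F + 2*F²)
I(146) - ((59839 + 143732) + 47689) = 146*(1 + 2*146) - ((59839 + 143732) + 47689) = 146*(1 + 292) - (203571 + 47689) = 146*293 - 1*251260 = 42778 - 251260 = -208482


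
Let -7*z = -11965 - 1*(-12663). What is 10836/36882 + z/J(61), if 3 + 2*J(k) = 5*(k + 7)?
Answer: -1440286/4833591 ≈ -0.29797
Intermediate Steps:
J(k) = 16 + 5*k/2 (J(k) = -3/2 + (5*(k + 7))/2 = -3/2 + (5*(7 + k))/2 = -3/2 + (35 + 5*k)/2 = -3/2 + (35/2 + 5*k/2) = 16 + 5*k/2)
z = -698/7 (z = -(-11965 - 1*(-12663))/7 = -(-11965 + 12663)/7 = -⅐*698 = -698/7 ≈ -99.714)
10836/36882 + z/J(61) = 10836/36882 - 698/(7*(16 + (5/2)*61)) = 10836*(1/36882) - 698/(7*(16 + 305/2)) = 602/2049 - 698/(7*337/2) = 602/2049 - 698/7*2/337 = 602/2049 - 1396/2359 = -1440286/4833591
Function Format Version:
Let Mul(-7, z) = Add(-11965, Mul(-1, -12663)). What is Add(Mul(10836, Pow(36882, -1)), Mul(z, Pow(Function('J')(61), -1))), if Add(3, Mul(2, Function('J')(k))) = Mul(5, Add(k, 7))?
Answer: Rational(-1440286, 4833591) ≈ -0.29797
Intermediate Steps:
Function('J')(k) = Add(16, Mul(Rational(5, 2), k)) (Function('J')(k) = Add(Rational(-3, 2), Mul(Rational(1, 2), Mul(5, Add(k, 7)))) = Add(Rational(-3, 2), Mul(Rational(1, 2), Mul(5, Add(7, k)))) = Add(Rational(-3, 2), Mul(Rational(1, 2), Add(35, Mul(5, k)))) = Add(Rational(-3, 2), Add(Rational(35, 2), Mul(Rational(5, 2), k))) = Add(16, Mul(Rational(5, 2), k)))
z = Rational(-698, 7) (z = Mul(Rational(-1, 7), Add(-11965, Mul(-1, -12663))) = Mul(Rational(-1, 7), Add(-11965, 12663)) = Mul(Rational(-1, 7), 698) = Rational(-698, 7) ≈ -99.714)
Add(Mul(10836, Pow(36882, -1)), Mul(z, Pow(Function('J')(61), -1))) = Add(Mul(10836, Pow(36882, -1)), Mul(Rational(-698, 7), Pow(Add(16, Mul(Rational(5, 2), 61)), -1))) = Add(Mul(10836, Rational(1, 36882)), Mul(Rational(-698, 7), Pow(Add(16, Rational(305, 2)), -1))) = Add(Rational(602, 2049), Mul(Rational(-698, 7), Pow(Rational(337, 2), -1))) = Add(Rational(602, 2049), Mul(Rational(-698, 7), Rational(2, 337))) = Add(Rational(602, 2049), Rational(-1396, 2359)) = Rational(-1440286, 4833591)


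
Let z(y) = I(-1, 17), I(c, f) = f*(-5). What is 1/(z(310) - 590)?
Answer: -1/675 ≈ -0.0014815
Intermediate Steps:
I(c, f) = -5*f
z(y) = -85 (z(y) = -5*17 = -85)
1/(z(310) - 590) = 1/(-85 - 590) = 1/(-675) = -1/675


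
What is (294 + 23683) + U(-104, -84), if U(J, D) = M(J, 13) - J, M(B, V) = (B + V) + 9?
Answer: 23999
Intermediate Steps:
M(B, V) = 9 + B + V
U(J, D) = 22 (U(J, D) = (9 + J + 13) - J = (22 + J) - J = 22)
(294 + 23683) + U(-104, -84) = (294 + 23683) + 22 = 23977 + 22 = 23999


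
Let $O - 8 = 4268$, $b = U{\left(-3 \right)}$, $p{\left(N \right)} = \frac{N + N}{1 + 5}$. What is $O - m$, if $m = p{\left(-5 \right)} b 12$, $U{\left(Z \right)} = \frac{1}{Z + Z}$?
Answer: $\frac{12818}{3} \approx 4272.7$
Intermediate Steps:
$U{\left(Z \right)} = \frac{1}{2 Z}$
$p{\left(N \right)} = \frac{N}{3}$ ($p{\left(N \right)} = \frac{2 N}{6} = 2 N \frac{1}{6} = \frac{N}{3}$)
$b = - \frac{1}{6}$ ($b = \frac{1}{2 \left(-3\right)} = \frac{1}{2} \left(- \frac{1}{3}\right) = - \frac{1}{6} \approx -0.16667$)
$O = 4276$ ($O = 8 + 4268 = 4276$)
$m = \frac{10}{3}$ ($m = \frac{1}{3} \left(-5\right) \left(- \frac{1}{6}\right) 12 = \left(- \frac{5}{3}\right) \left(- \frac{1}{6}\right) 12 = \frac{5}{18} \cdot 12 = \frac{10}{3} \approx 3.3333$)
$O - m = 4276 - \frac{10}{3} = \frac{12818}{3}$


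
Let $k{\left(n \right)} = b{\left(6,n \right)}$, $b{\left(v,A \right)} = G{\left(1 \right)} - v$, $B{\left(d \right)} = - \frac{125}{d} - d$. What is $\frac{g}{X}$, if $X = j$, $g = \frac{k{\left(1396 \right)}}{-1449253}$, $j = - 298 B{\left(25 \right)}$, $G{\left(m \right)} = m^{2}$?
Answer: $\frac{1}{2591264364} \approx 3.8591 \cdot 10^{-10}$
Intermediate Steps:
$B{\left(d \right)} = - d - \frac{125}{d}$
$j = 8940$ ($j = - 298 \left(\left(-1\right) 25 - \frac{125}{25}\right) = - 298 \left(-25 - 5\right) = \left(-298\right) \left(-30\right) = 8940$)
$b{\left(v,A \right)} = 1 - v$ ($b{\left(v,A \right)} = 1^{2} - v = 1 - v$)
$k{\left(n \right)} = -5$ ($k{\left(n \right)} = 1 - 6 = -5$)
$g = \frac{5}{1449253}$ ($g = - \frac{5}{-1449253} = \left(-5\right) \left(- \frac{1}{1449253}\right) = \frac{5}{1449253} \approx 3.4501 \cdot 10^{-6}$)
$X = 8940$
$\frac{g}{X} = \frac{5}{1449253 \cdot 8940} = \frac{5}{1449253} \cdot \frac{1}{8940} = \frac{1}{2591264364}$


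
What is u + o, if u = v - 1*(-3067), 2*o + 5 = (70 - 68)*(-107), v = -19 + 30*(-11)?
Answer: 5217/2 ≈ 2608.5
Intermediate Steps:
v = -349 (v = -19 - 330 = -349)
o = -219/2 (o = -5/2 + ((70 - 68)*(-107))/2 = -5/2 + (2*(-107))/2 = -5/2 + (½)*(-214) = -5/2 - 107 = -219/2 ≈ -109.50)
u = 2718 (u = -349 - 1*(-3067) = -349 + 3067 = 2718)
u + o = 2718 - 219/2 = 5217/2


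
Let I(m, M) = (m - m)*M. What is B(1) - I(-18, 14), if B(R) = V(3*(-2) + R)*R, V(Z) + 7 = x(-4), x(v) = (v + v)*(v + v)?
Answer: 57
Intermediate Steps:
I(m, M) = 0 (I(m, M) = 0*M = 0)
x(v) = 4*v² (x(v) = (2*v)*(2*v) = 4*v²)
V(Z) = 57 (V(Z) = -7 + 4*(-4)² = -7 + 4*16 = -7 + 64 = 57)
B(R) = 57*R
B(1) - I(-18, 14) = 57*1 - 1*0 = 57 + 0 = 57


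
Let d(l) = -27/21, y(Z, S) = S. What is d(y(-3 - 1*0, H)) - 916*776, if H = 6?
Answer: -4975721/7 ≈ -7.1082e+5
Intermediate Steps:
d(l) = -9/7 (d(l) = -27*1/21 = -9/7)
d(y(-3 - 1*0, H)) - 916*776 = -9/7 - 916*776 = -9/7 - 710816 = -4975721/7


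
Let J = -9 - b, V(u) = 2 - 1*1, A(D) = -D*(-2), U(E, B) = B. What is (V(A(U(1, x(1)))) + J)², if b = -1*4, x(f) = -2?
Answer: 16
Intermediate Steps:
b = -4
A(D) = 2*D
V(u) = 1 (V(u) = 2 - 1 = 1)
J = -5 (J = -9 - 1*(-4) = -9 + 4 = -5)
(V(A(U(1, x(1)))) + J)² = (1 - 5)² = (-4)² = 16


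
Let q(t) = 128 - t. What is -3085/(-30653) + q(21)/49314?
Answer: 155413561/1511622042 ≈ 0.10281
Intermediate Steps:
-3085/(-30653) + q(21)/49314 = -3085/(-30653) + (128 - 1*21)/49314 = -3085*(-1/30653) + (128 - 21)*(1/49314) = 3085/30653 + 107*(1/49314) = 3085/30653 + 107/49314 = 155413561/1511622042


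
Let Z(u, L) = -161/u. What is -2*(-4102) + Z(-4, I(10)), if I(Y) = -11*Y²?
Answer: 32977/4 ≈ 8244.3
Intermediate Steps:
-2*(-4102) + Z(-4, I(10)) = -2*(-4102) - 161/(-4) = 8204 - 161*(-¼) = 8204 + 161/4 = 32977/4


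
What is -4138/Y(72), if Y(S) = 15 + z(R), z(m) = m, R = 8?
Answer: -4138/23 ≈ -179.91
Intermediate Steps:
Y(S) = 23 (Y(S) = 15 + 8 = 23)
-4138/Y(72) = -4138/23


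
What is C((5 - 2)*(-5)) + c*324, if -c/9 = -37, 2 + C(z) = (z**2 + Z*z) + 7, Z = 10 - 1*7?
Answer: 108077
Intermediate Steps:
Z = 3 (Z = 10 - 7 = 3)
C(z) = 5 + z**2 + 3*z (C(z) = -2 + ((z**2 + 3*z) + 7) = -2 + (7 + z**2 + 3*z) = 5 + z**2 + 3*z)
c = 333 (c = -9*(-37) = 333)
C((5 - 2)*(-5)) + c*324 = (5 + ((5 - 2)*(-5))**2 + 3*((5 - 2)*(-5))) + 333*324 = (5 + (3*(-5))**2 + 3*(3*(-5))) + 107892 = (5 + (-15)**2 + 3*(-15)) + 107892 = (5 + 225 - 45) + 107892 = 185 + 107892 = 108077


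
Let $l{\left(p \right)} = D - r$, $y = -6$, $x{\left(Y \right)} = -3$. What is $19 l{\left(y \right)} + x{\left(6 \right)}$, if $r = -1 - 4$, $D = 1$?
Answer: $111$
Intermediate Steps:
$r = -5$
$l{\left(p \right)} = 6$ ($l{\left(p \right)} = 1 - -5 = 1 + 5 = 6$)
$19 l{\left(y \right)} + x{\left(6 \right)} = 19 \cdot 6 - 3 = 114 - 3 = 111$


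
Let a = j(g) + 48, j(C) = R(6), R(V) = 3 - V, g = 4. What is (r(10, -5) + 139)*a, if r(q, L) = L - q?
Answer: 5580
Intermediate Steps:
j(C) = -3 (j(C) = 3 - 1*6 = 3 - 6 = -3)
a = 45 (a = -3 + 48 = 45)
(r(10, -5) + 139)*a = ((-5 - 1*10) + 139)*45 = ((-5 - 10) + 139)*45 = (-15 + 139)*45 = 124*45 = 5580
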